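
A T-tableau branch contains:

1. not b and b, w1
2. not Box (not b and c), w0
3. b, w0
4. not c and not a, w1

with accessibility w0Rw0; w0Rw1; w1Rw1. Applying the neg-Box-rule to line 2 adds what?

a fresh world w2 with w0Rw2, and not (not b and c) at w2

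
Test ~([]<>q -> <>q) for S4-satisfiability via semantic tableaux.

1. ~([]<>q -> <>q), u
2. []<>q, u   [~->-rule on 1]
3. ~<>q, u   [~->-rule on 1]
4. <>q, u   [[]-rule on 2 via uRu]
5. ~q, u   [~<>-rule on 3 via uRu]
6. q, v   [<>-rule on 4: fresh world v, uRv]
7. <>q, v   [[]-rule on 2 via uRv]
8. ~q, v   [~<>-rule on 3 via uRv]
Accessibility: uRu, uRv, vRv
Branch closes: q and ~q both at v.
All branches of the tableau close; one closing branch shown above.

Unsatisfiable (every branch closes)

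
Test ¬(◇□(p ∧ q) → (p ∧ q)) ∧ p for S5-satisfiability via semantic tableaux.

No, unsatisfiable

1. ¬(◇□(p ∧ q) → (p ∧ q)) ∧ p, w0
2. ¬(◇□(p ∧ q) → (p ∧ q)), w0
3. p, w0
4. ◇□(p ∧ q), w0
5. ¬(p ∧ q), w0
6. ¬q, w0
7. □(p ∧ q), w1
8. p ∧ q, w0
9. q, w0
Accessibility: w0Rw0, w0Rw1, w1Rw0, w1Rw1
Branch closes: q and ¬q both at w0.
Every branch closes; the branch above is one of them.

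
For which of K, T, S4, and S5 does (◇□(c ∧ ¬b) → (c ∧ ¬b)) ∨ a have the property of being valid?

S5-tableau for the negation ¬((◇□(c ∧ ¬b) → (c ∧ ¬b)) ∨ a):
1. ¬((◇□(c ∧ ¬b) → (c ∧ ¬b)) ∨ a), 0
2. ¬(◇□(c ∧ ¬b) → (c ∧ ¬b)), 0
3. ¬a, 0
4. ◇□(c ∧ ¬b), 0
5. ¬(c ∧ ¬b), 0
6. b, 0
7. □(c ∧ ¬b), 1
8. c ∧ ¬b, 0
9. c, 0
10. ¬b, 0
Accessibility: 0R0, 0R1, 1R0, 1R1
Branch closes: b and ¬b both at 0.
Every branch closes (one shown): valid in S5.
S4-tableau for the negation ¬((◇□(c ∧ ¬b) → (c ∧ ¬b)) ∨ a):
1. ¬((◇□(c ∧ ¬b) → (c ∧ ¬b)) ∨ a), 0
2. ¬(◇□(c ∧ ¬b) → (c ∧ ¬b)), 0
3. ¬a, 0
4. ◇□(c ∧ ¬b), 0
5. ¬(c ∧ ¬b), 0
6. b, 0
7. □(c ∧ ¬b), 1
8. c ∧ ¬b, 1
9. c, 1
10. ¬b, 1
Accessibility: 0R0, 0R1, 1R1
Complete open branch: countermodel on an S4-frame, so not valid in S4, nor in K, T (the same frame is also a K-frame and a T-frame).

S5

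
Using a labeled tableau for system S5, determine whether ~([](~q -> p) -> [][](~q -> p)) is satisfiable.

1. ~([](~q -> p) -> [][](~q -> p)), 0
2. [](~q -> p), 0
3. ~[][](~q -> p), 0
4. ~q -> p, 0
5. p, 0
6. ~[](~q -> p), 1
7. ~q -> p, 1
8. p, 1
9. ~(~q -> p), 2
10. ~q, 2
11. ~p, 2
12. ~q -> p, 2
13. p, 2
Accessibility: 0R0, 0R1, 0R2, 1R0, 1R1, 1R2, 2R0, 2R1, 2R2
Branch closes: p and ~p both at 2.
(One branch shown.) All branches close.

Unsatisfiable (every branch closes)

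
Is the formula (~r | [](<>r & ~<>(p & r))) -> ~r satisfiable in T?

1. (~r | [](<>r & ~<>(p & r))) -> ~r, 0
2. ~r, 0
Accessibility: 0R0

Satisfiable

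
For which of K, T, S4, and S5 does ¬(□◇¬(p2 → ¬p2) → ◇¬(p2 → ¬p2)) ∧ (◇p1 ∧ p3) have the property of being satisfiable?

T-tableau for the formula:
1. ¬(□◇¬(p2 → ¬p2) → ◇¬(p2 → ¬p2)) ∧ (◇p1 ∧ p3), u
2. ¬(□◇¬(p2 → ¬p2) → ◇¬(p2 → ¬p2)), u
3. ◇p1 ∧ p3, u
4. □◇¬(p2 → ¬p2), u
5. ¬◇¬(p2 → ¬p2), u
6. ◇p1, u
7. p3, u
8. ◇¬(p2 → ¬p2), u
9. p2 → ¬p2, u
10. ¬p2, u
11. p1, v
12. ◇¬(p2 → ¬p2), v
13. p2 → ¬p2, v
14. ¬p2, v
15. ¬(p2 → ¬p2), w
16. p2, w
17. ◇¬(p2 → ¬p2), w
18. p2 → ¬p2, w
19. ¬p2, w
Accessibility: uRu, uRv, uRw, vRv, wRw
Branch closes: p2 and ¬p2 both at w.
Every branch closes (one shown): unsatisfiable in T, hence also in S4, S5 (every S4/S5-frame is a T-frame).
K-tableau for the formula:
1. ¬(□◇¬(p2 → ¬p2) → ◇¬(p2 → ¬p2)) ∧ (◇p1 ∧ p3), u
2. ¬(□◇¬(p2 → ¬p2) → ◇¬(p2 → ¬p2)), u
3. ◇p1 ∧ p3, u
4. □◇¬(p2 → ¬p2), u
5. ¬◇¬(p2 → ¬p2), u
6. ◇p1, u
7. p3, u
8. p1, v
9. ◇¬(p2 → ¬p2), v
10. p2 → ¬p2, v
11. ¬p2, v
12. ¬(p2 → ¬p2), w
13. p2, w
Accessibility: uRv, vRw
Complete open branch: satisfiable in K.

K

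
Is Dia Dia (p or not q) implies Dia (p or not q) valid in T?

Invalid (countermodel exists)

Tableau for the negation not (Dia Dia (p or not q) implies Dia (p or not q)):
1. not (Dia Dia (p or not q) implies Dia (p or not q)), 0
2. Dia Dia (p or not q), 0
3. not Dia (p or not q), 0
4. not (p or not q), 0
5. not p, 0
6. q, 0
7. Dia (p or not q), 1
8. not (p or not q), 1
9. not p, 1
10. q, 1
11. p or not q, 2
12. not q, 2
Accessibility: 0R0, 0R1, 1R1, 1R2, 2R2
The negation has an open branch (countermodel exists).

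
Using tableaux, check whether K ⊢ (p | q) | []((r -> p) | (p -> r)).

Valid

Tableau for the negation ~((p | q) | []((r -> p) | (p -> r))):
1. ~((p | q) | []((r -> p) | (p -> r))), w0
2. ~(p | q), w0
3. ~[]((r -> p) | (p -> r)), w0
4. ~p, w0
5. ~q, w0
6. ~((r -> p) | (p -> r)), w1
7. ~(r -> p), w1
8. ~(p -> r), w1
9. r, w1
10. ~p, w1
11. p, w1
12. ~r, w1
Accessibility: w0Rw1
Branch closes: p and ~p both at w1.
All branches of the negation close; one closing branch shown above.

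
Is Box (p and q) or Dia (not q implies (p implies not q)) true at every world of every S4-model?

Valid

Tableau for the negation not (Box (p and q) or Dia (not q implies (p implies not q))):
1. not (Box (p and q) or Dia (not q implies (p implies not q))), u
2. not Box (p and q), u   [neg-or-rule on 1]
3. not Dia (not q implies (p implies not q)), u   [neg-or-rule on 1]
4. not (not q implies (p implies not q)), u   [neg-Dia-rule on 3 via uRu]
5. not q, u   [neg-implies-rule on 4]
6. not (p implies not q), u   [neg-implies-rule on 4]
7. p, u   [neg-implies-rule on 6]
8. q, u   [neg-implies-rule on 6]
Accessibility: uRu
Branch closes: q and not q both at u.
All branches of the negation close; one closing branch shown above.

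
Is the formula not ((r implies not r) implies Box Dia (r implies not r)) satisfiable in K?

Satisfiable (open branch found)

1. not ((r implies not r) implies Box Dia (r implies not r)), 0
2. r implies not r, 0
3. not Box Dia (r implies not r), 0
4. not r, 0
5. not Dia (r implies not r), 1
Accessibility: 0R1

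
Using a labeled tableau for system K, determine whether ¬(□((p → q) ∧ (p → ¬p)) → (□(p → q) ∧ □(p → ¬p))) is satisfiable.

1. ¬(□((p → q) ∧ (p → ¬p)) → (□(p → q) ∧ □(p → ¬p))), u
2. □((p → q) ∧ (p → ¬p)), u
3. ¬(□(p → q) ∧ □(p → ¬p)), u
4. ¬□(p → ¬p), u
5. ¬(p → ¬p), v
6. p, v
7. (p → q) ∧ (p → ¬p), v
8. p → q, v
9. p → ¬p, v
10. q, v
11. ¬p, v
Accessibility: uRv
Branch closes: p and ¬p both at v.
(One branch shown.) All branches close.

Unsatisfiable (every branch closes)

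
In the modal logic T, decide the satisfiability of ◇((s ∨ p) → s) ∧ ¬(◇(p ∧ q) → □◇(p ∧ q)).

Satisfiable (open branch found)

1. ◇((s ∨ p) → s) ∧ ¬(◇(p ∧ q) → □◇(p ∧ q)), 0
2. ◇((s ∨ p) → s), 0   [∧-rule on 1]
3. ¬(◇(p ∧ q) → □◇(p ∧ q)), 0   [∧-rule on 1]
4. ◇(p ∧ q), 0   [¬→-rule on 3]
5. ¬□◇(p ∧ q), 0   [¬→-rule on 3]
6. (s ∨ p) → s, 1   [◇-rule on 2: fresh world 1, 0R1]
7. s, 1   [→-rule on 6 (branches; this branch)]
8. p ∧ q, 2   [◇-rule on 4: fresh world 2, 0R2]
9. p, 2   [∧-rule on 8]
10. q, 2   [∧-rule on 8]
11. ¬◇(p ∧ q), 3   [¬□-rule on 5: fresh world 3, 0R3]
12. ¬(p ∧ q), 3   [¬◇-rule on 11 via 3R3]
13. ¬q, 3   [¬∧-rule on 12 (branches; this branch)]
Accessibility: 0R0, 0R1, 0R2, 0R3, 1R1, 2R2, 3R3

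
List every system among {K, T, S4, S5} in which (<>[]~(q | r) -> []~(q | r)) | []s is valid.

S5

S4-tableau for the negation ~((<>[]~(q | r) -> []~(q | r)) | []s):
1. ~((<>[]~(q | r) -> []~(q | r)) | []s), u
2. ~(<>[]~(q | r) -> []~(q | r)), u
3. ~[]s, u
4. <>[]~(q | r), u
5. ~[]~(q | r), u
6. ~s, v
7. []~(q | r), w
8. ~(q | r), w
9. ~q, w
10. ~r, w
11. q | r, x
12. r, x
Accessibility: uRu, uRv, uRw, uRx, vRv, wRw, xRx
Complete open branch: countermodel on an S4-frame, so not valid in S4, nor in K, T (the same frame is also a K-frame and a T-frame).
S5-tableau for the negation ~((<>[]~(q | r) -> []~(q | r)) | []s):
1. ~((<>[]~(q | r) -> []~(q | r)) | []s), u
2. ~(<>[]~(q | r) -> []~(q | r)), u
3. ~[]s, u
4. <>[]~(q | r), u
5. ~[]~(q | r), u
6. ~s, v
7. []~(q | r), w
8. ~(q | r), u
9. ~q, u
10. ~r, u
11. ~(q | r), v
12. ~q, v
13. ~r, v
14. ~(q | r), w
15. ~q, w
16. ~r, w
17. q | r, x
18. ~(q | r), x
19. ~q, x
20. ~r, x
21. r, x
Accessibility: uRu, uRv, uRw, uRx, vRu, vRv, vRw, vRx, wRu, wRv, wRw, wRx, xRu, xRv, xRw, xRx
Branch closes: r and ~r both at x.
Every branch closes (one shown): valid in S5.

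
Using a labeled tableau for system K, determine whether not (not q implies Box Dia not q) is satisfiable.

1. not (not q implies Box Dia not q), u
2. not q, u
3. not Box Dia not q, u
4. not Dia not q, v
Accessibility: uRv

Satisfiable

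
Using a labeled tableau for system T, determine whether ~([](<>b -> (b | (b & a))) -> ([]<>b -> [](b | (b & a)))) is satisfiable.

1. ~([](<>b -> (b | (b & a))) -> ([]<>b -> [](b | (b & a)))), w0
2. [](<>b -> (b | (b & a))), w0   [~->-rule on 1]
3. ~([]<>b -> [](b | (b & a))), w0   [~->-rule on 1]
4. []<>b, w0   [~->-rule on 3]
5. ~[](b | (b & a)), w0   [~->-rule on 3]
6. <>b -> (b | (b & a)), w0   [[]-rule on 2 via w0Rw0]
7. <>b, w0   [[]-rule on 4 via w0Rw0]
8. b | (b & a), w0   [->-rule on 6 (branches; this branch)]
9. b & a, w0   [|-rule on 8 (branches; this branch)]
10. b, w0   [&-rule on 9]
11. a, w0   [&-rule on 9]
12. ~(b | (b & a)), w1   [~[]-rule on 5: fresh world w1, w0Rw1]
13. ~b, w1   [~|-rule on 12]
14. ~(b & a), w1   [~|-rule on 12]
15. <>b -> (b | (b & a)), w1   [[]-rule on 2 via w0Rw1]
16. <>b, w1   [[]-rule on 4 via w0Rw1]
17. ~a, w1   [~&-rule on 14 (branches; this branch)]
18. ~<>b, w1   [->-rule on 15 (branches; this branch)]
19. b, w2   [<>-rule on 7: fresh world w2, w0Rw2]
20. <>b -> (b | (b & a)), w2   [[]-rule on 2 via w0Rw2]
21. <>b, w2   [[]-rule on 4 via w0Rw2]
22. b | (b & a), w2   [->-rule on 20 (branches; this branch)]
23. b & a, w2   [|-rule on 22 (branches; this branch)]
24. a, w2   [&-rule on 23]
25. b, w3   [<>-rule on 16: fresh world w3, w1Rw3]
26. ~b, w3   [~<>-rule on 18 via w1Rw3]
Accessibility: w0Rw0, w0Rw1, w0Rw2, w1Rw1, w1Rw3, w2Rw2, w3Rw3
Branch closes: b and ~b both at w3.
(One branch shown.) All branches close.

Unsatisfiable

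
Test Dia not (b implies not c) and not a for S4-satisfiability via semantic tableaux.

Satisfiable (open branch found)

1. Dia not (b implies not c) and not a, u
2. Dia not (b implies not c), u   [and-rule on 1]
3. not a, u   [and-rule on 1]
4. not (b implies not c), v   [Dia-rule on 2: fresh world v, uRv]
5. b, v   [neg-implies-rule on 4]
6. c, v   [neg-implies-rule on 4]
Accessibility: uRu, uRv, vRv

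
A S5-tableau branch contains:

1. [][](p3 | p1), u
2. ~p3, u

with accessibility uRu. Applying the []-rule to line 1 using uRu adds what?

[](p3 | p1), u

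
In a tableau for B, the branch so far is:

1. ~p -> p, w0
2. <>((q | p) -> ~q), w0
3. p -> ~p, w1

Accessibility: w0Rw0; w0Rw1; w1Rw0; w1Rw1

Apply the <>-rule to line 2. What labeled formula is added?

a fresh world w2 with w0Rw2, and (q | p) -> ~q at w2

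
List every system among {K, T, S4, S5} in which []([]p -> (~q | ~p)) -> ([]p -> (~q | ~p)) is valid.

T, S4, S5

T-tableau for the negation ~([]([]p -> (~q | ~p)) -> ([]p -> (~q | ~p))):
1. ~([]([]p -> (~q | ~p)) -> ([]p -> (~q | ~p))), u
2. []([]p -> (~q | ~p)), u   [~->-rule on 1]
3. ~([]p -> (~q | ~p)), u   [~->-rule on 1]
4. []p, u   [~->-rule on 3]
5. ~(~q | ~p), u   [~->-rule on 3]
6. q, u   [~|-rule on 5]
7. p, u   [~|-rule on 5]
8. []p -> (~q | ~p), u   [[]-rule on 2 via uRu]
9. ~[]p, u   [->-rule on 8 (branches; this branch)]
10. ~p, v   [~[]-rule on 9: fresh world v, uRv]
11. []p -> (~q | ~p), v   [[]-rule on 2 via uRv]
12. p, v   [[]-rule on 4 via uRv]
Accessibility: uRu, uRv, vRv
Branch closes: p and ~p both at v.
Every branch closes (one shown): valid in T, hence also in S4, S5 (every theorem of T is a theorem of S4 and S5).
K-tableau for the negation ~([]([]p -> (~q | ~p)) -> ([]p -> (~q | ~p))):
1. ~([]([]p -> (~q | ~p)) -> ([]p -> (~q | ~p))), u
2. []([]p -> (~q | ~p)), u   [~->-rule on 1]
3. ~([]p -> (~q | ~p)), u   [~->-rule on 1]
4. []p, u   [~->-rule on 3]
5. ~(~q | ~p), u   [~->-rule on 3]
6. q, u   [~|-rule on 5]
7. p, u   [~|-rule on 5]
Complete open branch: countermodel on a K-frame, so not valid in K.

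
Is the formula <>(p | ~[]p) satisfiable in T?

Yes, satisfiable

1. <>(p | ~[]p), 0
2. p | ~[]p, 1   [<>-rule on 1: fresh world 1, 0R1]
3. ~[]p, 1   [|-rule on 2 (branches; this branch)]
4. ~p, 2   [~[]-rule on 3: fresh world 2, 1R2]
Accessibility: 0R0, 0R1, 1R1, 1R2, 2R2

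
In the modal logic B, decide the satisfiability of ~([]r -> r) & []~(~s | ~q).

1. ~([]r -> r) & []~(~s | ~q), u
2. ~([]r -> r), u
3. []~(~s | ~q), u
4. []r, u
5. ~r, u
6. ~(~s | ~q), u
7. s, u
8. q, u
9. r, u
Accessibility: uRu
Branch closes: r and ~r both at u.
(One branch shown.) All branches close.

Unsatisfiable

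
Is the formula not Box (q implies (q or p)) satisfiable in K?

1. not Box (q implies (q or p)), w0
2. not (q implies (q or p)), w1
3. q, w1
4. not (q or p), w1
5. not q, w1
6. not p, w1
Accessibility: w0Rw1
Branch closes: q and not q both at w1.
(One branch shown.) All branches close.

Unsatisfiable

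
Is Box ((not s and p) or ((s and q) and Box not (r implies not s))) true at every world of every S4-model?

Tableau for the negation not Box ((not s and p) or ((s and q) and Box not (r implies not s))):
1. not Box ((not s and p) or ((s and q) and Box not (r implies not s))), u
2. not ((not s and p) or ((s and q) and Box not (r implies not s))), v
3. not (not s and p), v
4. not ((s and q) and Box not (r implies not s)), v
5. not p, v
6. not Box not (r implies not s), v
7. r implies not s, w
8. not s, w
Accessibility: uRu, uRv, uRw, vRv, vRw, wRw
The negation has an open branch (countermodel exists).

No, not valid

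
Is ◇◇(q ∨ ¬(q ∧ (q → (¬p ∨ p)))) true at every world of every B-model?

Tableau for the negation ¬◇◇(q ∨ ¬(q ∧ (q → (¬p ∨ p)))):
1. ¬◇◇(q ∨ ¬(q ∧ (q → (¬p ∨ p)))), 0
2. ¬◇(q ∨ ¬(q ∧ (q → (¬p ∨ p)))), 0   [¬◇-rule on 1 via 0R0]
3. ¬(q ∨ ¬(q ∧ (q → (¬p ∨ p)))), 0   [¬◇-rule on 2 via 0R0]
4. ¬q, 0   [¬∨-rule on 3]
5. q ∧ (q → (¬p ∨ p)), 0   [¬∨-rule on 3]
6. q, 0   [∧-rule on 5]
7. q → (¬p ∨ p), 0   [∧-rule on 5]
Accessibility: 0R0
Branch closes: q and ¬q both at 0.
All branches of the negation close; one closing branch shown above.

Valid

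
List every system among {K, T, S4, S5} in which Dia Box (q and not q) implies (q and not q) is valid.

K-tableau for the negation not (Dia Box (q and not q) implies (q and not q)):
1. not (Dia Box (q and not q) implies (q and not q)), u
2. Dia Box (q and not q), u
3. not (q and not q), u
4. q, u
5. Box (q and not q), v
Accessibility: uRv
Complete open branch: countermodel on a K-frame, so not valid in K.
T-tableau for the negation not (Dia Box (q and not q) implies (q and not q)):
1. not (Dia Box (q and not q) implies (q and not q)), u
2. Dia Box (q and not q), u
3. not (q and not q), u
4. q, u
5. Box (q and not q), v
6. q and not q, v
7. q, v
8. not q, v
Accessibility: uRu, uRv, vRv
Branch closes: q and not q both at v.
Every branch closes (one shown): valid in T, hence also in S4, S5 (every theorem of T is a theorem of S4 and S5).

T, S4, S5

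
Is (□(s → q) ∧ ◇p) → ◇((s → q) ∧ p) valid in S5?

Tableau for the negation ¬((□(s → q) ∧ ◇p) → ◇((s → q) ∧ p)):
1. ¬((□(s → q) ∧ ◇p) → ◇((s → q) ∧ p)), u
2. □(s → q) ∧ ◇p, u
3. ¬◇((s → q) ∧ p), u
4. □(s → q), u
5. ◇p, u
6. ¬((s → q) ∧ p), u
7. s → q, u
8. ¬p, u
9. q, u
10. p, v
11. ¬((s → q) ∧ p), v
12. s → q, v
13. ¬(s → q), v
14. s, v
15. ¬q, v
16. q, v
Accessibility: uRu, uRv, vRu, vRv
Branch closes: q and ¬q both at v.
Every branch of the negation's tableau closes; the branch above is one of them.

Yes, valid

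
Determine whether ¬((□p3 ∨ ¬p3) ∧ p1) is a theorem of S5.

Tableau for the negation (□p3 ∨ ¬p3) ∧ p1:
1. (□p3 ∨ ¬p3) ∧ p1, 0
2. □p3 ∨ ¬p3, 0
3. p1, 0
4. ¬p3, 0
Accessibility: 0R0
The negation has an open branch (countermodel exists).

Invalid (countermodel exists)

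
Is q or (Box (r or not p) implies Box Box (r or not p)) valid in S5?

Valid in S5

Tableau for the negation not (q or (Box (r or not p) implies Box Box (r or not p))):
1. not (q or (Box (r or not p) implies Box Box (r or not p))), u
2. not q, u
3. not (Box (r or not p) implies Box Box (r or not p)), u
4. Box (r or not p), u
5. not Box Box (r or not p), u
6. r or not p, u
7. not p, u
8. not Box (r or not p), v
9. r or not p, v
10. not p, v
11. not (r or not p), w
12. not r, w
13. p, w
14. r or not p, w
15. not p, w
Accessibility: uRu, uRv, uRw, vRu, vRv, vRw, wRu, wRv, wRw
Branch closes: p and not p both at w.
Every branch of the negation's tableau closes; the branch above is one of them.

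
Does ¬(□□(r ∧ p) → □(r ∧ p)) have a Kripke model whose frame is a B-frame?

1. ¬(□□(r ∧ p) → □(r ∧ p)), 0
2. □□(r ∧ p), 0
3. ¬□(r ∧ p), 0
4. □(r ∧ p), 0
5. r ∧ p, 0
6. r, 0
7. p, 0
8. ¬(r ∧ p), 1
9. □(r ∧ p), 1
10. r ∧ p, 1
11. r, 1
12. p, 1
13. ¬p, 1
Accessibility: 0R0, 0R1, 1R0, 1R1
Branch closes: p and ¬p both at 1.
(One branch shown.) All branches close.

Unsatisfiable (every branch closes)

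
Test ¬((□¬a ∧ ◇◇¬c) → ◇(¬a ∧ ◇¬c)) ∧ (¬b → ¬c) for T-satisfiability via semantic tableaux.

1. ¬((□¬a ∧ ◇◇¬c) → ◇(¬a ∧ ◇¬c)) ∧ (¬b → ¬c), 0
2. ¬((□¬a ∧ ◇◇¬c) → ◇(¬a ∧ ◇¬c)), 0
3. ¬b → ¬c, 0
4. □¬a ∧ ◇◇¬c, 0
5. ¬◇(¬a ∧ ◇¬c), 0
6. □¬a, 0
7. ◇◇¬c, 0
8. ¬(¬a ∧ ◇¬c), 0
9. ¬a, 0
10. b, 0
11. ¬◇¬c, 0
12. c, 0
13. ◇¬c, 1
14. ¬(¬a ∧ ◇¬c), 1
15. ¬a, 1
16. c, 1
17. ¬◇¬c, 1
18. ¬c, 2
19. c, 2
Accessibility: 0R0, 0R1, 1R1, 1R2, 2R2
Branch closes: c and ¬c both at 2.
All branches of the tableau close; one closing branch shown above.

No, unsatisfiable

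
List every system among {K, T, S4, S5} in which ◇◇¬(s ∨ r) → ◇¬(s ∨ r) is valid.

S4, S5

T-tableau for the negation ¬(◇◇¬(s ∨ r) → ◇¬(s ∨ r)):
1. ¬(◇◇¬(s ∨ r) → ◇¬(s ∨ r)), 0
2. ◇◇¬(s ∨ r), 0
3. ¬◇¬(s ∨ r), 0
4. s ∨ r, 0
5. r, 0
6. ◇¬(s ∨ r), 1
7. s ∨ r, 1
8. r, 1
9. ¬(s ∨ r), 2
10. ¬s, 2
11. ¬r, 2
Accessibility: 0R0, 0R1, 1R1, 1R2, 2R2
Complete open branch: countermodel on a T-frame, so not valid in T, nor in K (the same frame is also a K-frame).
S4-tableau for the negation ¬(◇◇¬(s ∨ r) → ◇¬(s ∨ r)):
1. ¬(◇◇¬(s ∨ r) → ◇¬(s ∨ r)), 0
2. ◇◇¬(s ∨ r), 0
3. ¬◇¬(s ∨ r), 0
4. s ∨ r, 0
5. r, 0
6. ◇¬(s ∨ r), 1
7. s ∨ r, 1
8. r, 1
9. ¬(s ∨ r), 2
10. ¬s, 2
11. ¬r, 2
12. s ∨ r, 2
13. r, 2
Accessibility: 0R0, 0R1, 0R2, 1R1, 1R2, 2R2
Branch closes: r and ¬r both at 2.
Every branch closes (one shown): valid in S4, hence also in S5 (every theorem of S4 is a theorem of S5).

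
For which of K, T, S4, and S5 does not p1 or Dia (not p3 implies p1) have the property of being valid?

T-tableau for the negation not (not p1 or Dia (not p3 implies p1)):
1. not (not p1 or Dia (not p3 implies p1)), w0
2. p1, w0
3. not Dia (not p3 implies p1), w0
4. not (not p3 implies p1), w0
5. not p3, w0
6. not p1, w0
Accessibility: w0Rw0
Branch closes: p1 and not p1 both at w0.
Every branch closes (one shown): valid in T, hence also in S4, S5 (every theorem of T is a theorem of S4 and S5).
K-tableau for the negation not (not p1 or Dia (not p3 implies p1)):
1. not (not p1 or Dia (not p3 implies p1)), w0
2. p1, w0
3. not Dia (not p3 implies p1), w0
Complete open branch: countermodel on a K-frame, so not valid in K.

T, S4, S5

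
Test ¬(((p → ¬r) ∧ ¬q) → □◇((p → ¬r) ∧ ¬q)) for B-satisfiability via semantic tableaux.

1. ¬(((p → ¬r) ∧ ¬q) → □◇((p → ¬r) ∧ ¬q)), 0
2. (p → ¬r) ∧ ¬q, 0
3. ¬□◇((p → ¬r) ∧ ¬q), 0
4. p → ¬r, 0
5. ¬q, 0
6. ¬r, 0
7. ¬◇((p → ¬r) ∧ ¬q), 1
8. ¬((p → ¬r) ∧ ¬q), 0
9. ¬((p → ¬r) ∧ ¬q), 1
10. ¬(p → ¬r), 0
11. p, 0
12. r, 0
Accessibility: 0R0, 0R1, 1R0, 1R1
Branch closes: r and ¬r both at 0.
Every branch closes; the branch above is one of them.

Unsatisfiable (every branch closes)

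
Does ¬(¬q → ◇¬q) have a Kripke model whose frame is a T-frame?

1. ¬(¬q → ◇¬q), w0
2. ¬q, w0
3. ¬◇¬q, w0
4. q, w0
Accessibility: w0Rw0
Branch closes: q and ¬q both at w0.
All branches of the tableau close; one closing branch shown above.

Unsatisfiable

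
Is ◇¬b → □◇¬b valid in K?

Invalid (countermodel exists)

Tableau for the negation ¬(◇¬b → □◇¬b):
1. ¬(◇¬b → □◇¬b), 0
2. ◇¬b, 0   [¬→-rule on 1]
3. ¬□◇¬b, 0   [¬→-rule on 1]
4. ¬b, 1   [◇-rule on 2: fresh world 1, 0R1]
5. ¬◇¬b, 2   [¬□-rule on 3: fresh world 2, 0R2]
Accessibility: 0R1, 0R2
The negation has an open branch (countermodel exists).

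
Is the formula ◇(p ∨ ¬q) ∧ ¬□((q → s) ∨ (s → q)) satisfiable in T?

1. ◇(p ∨ ¬q) ∧ ¬□((q → s) ∨ (s → q)), u
2. ◇(p ∨ ¬q), u
3. ¬□((q → s) ∨ (s → q)), u
4. p ∨ ¬q, v
5. ¬q, v
6. ¬((q → s) ∨ (s → q)), w
7. ¬(q → s), w
8. ¬(s → q), w
9. q, w
10. ¬s, w
11. s, w
12. ¬q, w
Accessibility: uRu, uRv, uRw, vRv, wRw
Branch closes: s and ¬s both at w.
(One branch shown.) All branches close.

No, unsatisfiable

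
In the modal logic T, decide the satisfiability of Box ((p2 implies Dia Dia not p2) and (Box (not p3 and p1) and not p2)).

Yes, satisfiable

1. Box ((p2 implies Dia Dia not p2) and (Box (not p3 and p1) and not p2)), w0
2. (p2 implies Dia Dia not p2) and (Box (not p3 and p1) and not p2), w0
3. p2 implies Dia Dia not p2, w0
4. Box (not p3 and p1) and not p2, w0
5. Box (not p3 and p1), w0
6. not p2, w0
7. not p3 and p1, w0
8. not p3, w0
9. p1, w0
10. Dia Dia not p2, w0
11. Dia not p2, w1
12. (p2 implies Dia Dia not p2) and (Box (not p3 and p1) and not p2), w1
13. p2 implies Dia Dia not p2, w1
14. Box (not p3 and p1) and not p2, w1
15. Box (not p3 and p1), w1
16. not p2, w1
17. not p3 and p1, w1
18. not p3, w1
19. p1, w1
20. Dia Dia not p2, w1
21. not p2, w2
22. not p3 and p1, w2
23. not p3, w2
24. p1, w2
25. Dia not p2, w3
26. not p3 and p1, w3
27. not p3, w3
28. p1, w3
29. not p2, w4
Accessibility: w0Rw0, w0Rw1, w1Rw1, w1Rw2, w1Rw3, w2Rw2, w3Rw3, w3Rw4, w4Rw4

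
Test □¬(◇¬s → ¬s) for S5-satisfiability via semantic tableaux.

1. □¬(◇¬s → ¬s), u
2. ¬(◇¬s → ¬s), u
3. ◇¬s, u
4. s, u
5. ¬s, v
6. ¬(◇¬s → ¬s), v
7. ◇¬s, v
8. s, v
Accessibility: uRu, uRv, vRu, vRv
Branch closes: s and ¬s both at v.
All branches of the tableau close; one closing branch shown above.

Unsatisfiable (every branch closes)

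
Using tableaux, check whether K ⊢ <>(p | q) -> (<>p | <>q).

Valid in K

Tableau for the negation ~(<>(p | q) -> (<>p | <>q)):
1. ~(<>(p | q) -> (<>p | <>q)), 0
2. <>(p | q), 0
3. ~(<>p | <>q), 0
4. ~<>p, 0
5. ~<>q, 0
6. p | q, 1
7. ~p, 1
8. ~q, 1
9. q, 1
Accessibility: 0R1
Branch closes: q and ~q both at 1.
Every branch of the negation's tableau closes; the branch above is one of them.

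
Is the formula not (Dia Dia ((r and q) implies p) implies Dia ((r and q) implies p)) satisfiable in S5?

1. not (Dia Dia ((r and q) implies p) implies Dia ((r and q) implies p)), w0
2. Dia Dia ((r and q) implies p), w0
3. not Dia ((r and q) implies p), w0
4. not ((r and q) implies p), w0
5. r and q, w0
6. not p, w0
7. r, w0
8. q, w0
9. Dia ((r and q) implies p), w1
10. not ((r and q) implies p), w1
11. r and q, w1
12. not p, w1
13. r, w1
14. q, w1
15. (r and q) implies p, w2
16. not ((r and q) implies p), w2
17. r and q, w2
18. not p, w2
19. r, w2
20. q, w2
21. not (r and q), w2
22. not q, w2
Accessibility: w0Rw0, w0Rw1, w0Rw2, w1Rw0, w1Rw1, w1Rw2, w2Rw0, w2Rw1, w2Rw2
Branch closes: q and not q both at w2.
All branches of the tableau close; one closing branch shown above.

Unsatisfiable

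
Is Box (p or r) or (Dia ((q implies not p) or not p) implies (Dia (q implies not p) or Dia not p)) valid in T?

Tableau for the negation not (Box (p or r) or (Dia ((q implies not p) or not p) implies (Dia (q implies not p) or Dia not p))):
1. not (Box (p or r) or (Dia ((q implies not p) or not p) implies (Dia (q implies not p) or Dia not p))), w0
2. not Box (p or r), w0
3. not (Dia ((q implies not p) or not p) implies (Dia (q implies not p) or Dia not p)), w0
4. Dia ((q implies not p) or not p), w0
5. not (Dia (q implies not p) or Dia not p), w0
6. not Dia (q implies not p), w0
7. not Dia not p, w0
8. not (q implies not p), w0
9. q, w0
10. p, w0
11. not (p or r), w1
12. not p, w1
13. not r, w1
14. not (q implies not p), w1
15. q, w1
16. p, w1
Accessibility: w0Rw0, w0Rw1, w1Rw1
Branch closes: p and not p both at w1.
Every branch of the negation's tableau closes; the branch above is one of them.

Yes, valid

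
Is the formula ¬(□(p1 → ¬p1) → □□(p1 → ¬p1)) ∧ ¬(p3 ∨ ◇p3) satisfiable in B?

Satisfiable

1. ¬(□(p1 → ¬p1) → □□(p1 → ¬p1)) ∧ ¬(p3 ∨ ◇p3), u
2. ¬(□(p1 → ¬p1) → □□(p1 → ¬p1)), u   [∧-rule on 1]
3. ¬(p3 ∨ ◇p3), u   [∧-rule on 1]
4. □(p1 → ¬p1), u   [¬→-rule on 2]
5. ¬□□(p1 → ¬p1), u   [¬→-rule on 2]
6. ¬p3, u   [¬∨-rule on 3]
7. ¬◇p3, u   [¬∨-rule on 3]
8. p1 → ¬p1, u   [□-rule on 4 via uRu]
9. ¬p1, u   [→-rule on 8 (branches; this branch)]
10. ¬□(p1 → ¬p1), v   [¬□-rule on 5: fresh world v, uRv]
11. p1 → ¬p1, v   [□-rule on 4 via uRv]
12. ¬p3, v   [¬◇-rule on 7 via uRv]
13. ¬p1, v   [→-rule on 11 (branches; this branch)]
14. ¬(p1 → ¬p1), w   [¬□-rule on 10: fresh world w, vRw]
15. p1, w   [¬→-rule on 14]
Accessibility: uRu, uRv, vRu, vRv, vRw, wRv, wRw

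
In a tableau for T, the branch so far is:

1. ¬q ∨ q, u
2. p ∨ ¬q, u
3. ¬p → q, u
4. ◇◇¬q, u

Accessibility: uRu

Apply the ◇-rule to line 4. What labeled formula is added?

a fresh world v with uRv, and ◇¬q at v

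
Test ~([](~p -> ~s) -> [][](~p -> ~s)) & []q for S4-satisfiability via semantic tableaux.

No, unsatisfiable

1. ~([](~p -> ~s) -> [][](~p -> ~s)) & []q, u
2. ~([](~p -> ~s) -> [][](~p -> ~s)), u
3. []q, u
4. [](~p -> ~s), u
5. ~[][](~p -> ~s), u
6. q, u
7. ~p -> ~s, u
8. ~s, u
9. ~[](~p -> ~s), v
10. q, v
11. ~p -> ~s, v
12. ~s, v
13. ~(~p -> ~s), w
14. ~p, w
15. s, w
16. q, w
17. ~p -> ~s, w
18. ~s, w
Accessibility: uRu, uRv, uRw, vRv, vRw, wRw
Branch closes: s and ~s both at w.
All branches of the tableau close; one closing branch shown above.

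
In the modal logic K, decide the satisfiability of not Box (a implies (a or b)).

1. not Box (a implies (a or b)), w0
2. not (a implies (a or b)), w1
3. a, w1
4. not (a or b), w1
5. not a, w1
6. not b, w1
Accessibility: w0Rw1
Branch closes: a and not a both at w1.
All branches of the tableau close; one closing branch shown above.

Unsatisfiable (every branch closes)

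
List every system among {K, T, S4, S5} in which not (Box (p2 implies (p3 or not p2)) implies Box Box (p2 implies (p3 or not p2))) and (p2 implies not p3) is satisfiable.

K, T

T-tableau for the formula:
1. not (Box (p2 implies (p3 or not p2)) implies Box Box (p2 implies (p3 or not p2))) and (p2 implies not p3), w0
2. not (Box (p2 implies (p3 or not p2)) implies Box Box (p2 implies (p3 or not p2))), w0
3. p2 implies not p3, w0
4. Box (p2 implies (p3 or not p2)), w0
5. not Box Box (p2 implies (p3 or not p2)), w0
6. p2 implies (p3 or not p2), w0
7. not p3, w0
8. p3 or not p2, w0
9. not p2, w0
10. not Box (p2 implies (p3 or not p2)), w1
11. p2 implies (p3 or not p2), w1
12. p3 or not p2, w1
13. not p2, w1
14. not (p2 implies (p3 or not p2)), w2
15. p2, w2
16. not (p3 or not p2), w2
17. not p3, w2
Accessibility: w0Rw0, w0Rw1, w1Rw1, w1Rw2, w2Rw2
Complete open branch: satisfiable in T, hence also in K (this T-model is also a K-model).
S4-tableau for the formula:
1. not (Box (p2 implies (p3 or not p2)) implies Box Box (p2 implies (p3 or not p2))) and (p2 implies not p3), w0
2. not (Box (p2 implies (p3 or not p2)) implies Box Box (p2 implies (p3 or not p2))), w0
3. p2 implies not p3, w0
4. Box (p2 implies (p3 or not p2)), w0
5. not Box Box (p2 implies (p3 or not p2)), w0
6. p2 implies (p3 or not p2), w0
7. not p3, w0
8. p3 or not p2, w0
9. not p2, w0
10. not Box (p2 implies (p3 or not p2)), w1
11. p2 implies (p3 or not p2), w1
12. p3 or not p2, w1
13. not p2, w1
14. not (p2 implies (p3 or not p2)), w2
15. p2, w2
16. not (p3 or not p2), w2
17. not p3, w2
18. p2 implies (p3 or not p2), w2
19. p3 or not p2, w2
20. not p2, w2
Accessibility: w0Rw0, w0Rw1, w0Rw2, w1Rw1, w1Rw2, w2Rw2
Branch closes: p2 and not p2 both at w2.
Every branch closes (one shown): unsatisfiable in S4, hence also in S5 (every S5-frame is an S4-frame).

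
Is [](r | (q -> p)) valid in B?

Tableau for the negation ~[](r | (q -> p)):
1. ~[](r | (q -> p)), 0
2. ~(r | (q -> p)), 1   [~[]-rule on 1: fresh world 1, 0R1]
3. ~r, 1   [~|-rule on 2]
4. ~(q -> p), 1   [~|-rule on 2]
5. q, 1   [~->-rule on 4]
6. ~p, 1   [~->-rule on 4]
Accessibility: 0R0, 0R1, 1R0, 1R1
The negation has an open branch (countermodel exists).

Not valid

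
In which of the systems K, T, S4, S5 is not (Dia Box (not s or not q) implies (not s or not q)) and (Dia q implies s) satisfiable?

S4-tableau for the formula:
1. not (Dia Box (not s or not q) implies (not s or not q)) and (Dia q implies s), w0
2. not (Dia Box (not s or not q) implies (not s or not q)), w0   [and-rule on 1]
3. Dia q implies s, w0   [and-rule on 1]
4. Dia Box (not s or not q), w0   [neg-implies-rule on 2]
5. not (not s or not q), w0   [neg-implies-rule on 2]
6. s, w0   [neg-or-rule on 5]
7. q, w0   [neg-or-rule on 5]
8. Box (not s or not q), w1   [Dia-rule on 4: fresh world w1, w0Rw1]
9. not s or not q, w1   [Box-rule on 8 via w1Rw1]
10. not q, w1   [or-rule on 9 (branches; this branch)]
Accessibility: w0Rw0, w0Rw1, w1Rw1
Complete open branch: satisfiable in S4, hence also in K, T (this S4-model is also a K-model and a T-model).
S5-tableau for the formula:
1. not (Dia Box (not s or not q) implies (not s or not q)) and (Dia q implies s), w0
2. not (Dia Box (not s or not q) implies (not s or not q)), w0   [and-rule on 1]
3. Dia q implies s, w0   [and-rule on 1]
4. Dia Box (not s or not q), w0   [neg-implies-rule on 2]
5. not (not s or not q), w0   [neg-implies-rule on 2]
6. s, w0   [neg-or-rule on 5]
7. q, w0   [neg-or-rule on 5]
8. Box (not s or not q), w1   [Dia-rule on 4: fresh world w1, w0Rw1]
9. not s or not q, w0   [Box-rule on 8 via w1Rw0]
10. not s or not q, w1   [Box-rule on 8 via w1Rw1]
11. not q, w0   [or-rule on 9 (branches; this branch)]
Accessibility: w0Rw0, w0Rw1, w1Rw0, w1Rw1
Branch closes: q and not q both at w0.
Every branch closes (one shown): unsatisfiable in S5.

K, T, S4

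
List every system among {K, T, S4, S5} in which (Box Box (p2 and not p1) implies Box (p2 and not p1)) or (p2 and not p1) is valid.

K-tableau for the negation not ((Box Box (p2 and not p1) implies Box (p2 and not p1)) or (p2 and not p1)):
1. not ((Box Box (p2 and not p1) implies Box (p2 and not p1)) or (p2 and not p1)), w0
2. not (Box Box (p2 and not p1) implies Box (p2 and not p1)), w0
3. not (p2 and not p1), w0
4. Box Box (p2 and not p1), w0
5. not Box (p2 and not p1), w0
6. p1, w0
7. not (p2 and not p1), w1
8. Box (p2 and not p1), w1
9. p1, w1
Accessibility: w0Rw1
Complete open branch: countermodel on a K-frame, so not valid in K.
T-tableau for the negation not ((Box Box (p2 and not p1) implies Box (p2 and not p1)) or (p2 and not p1)):
1. not ((Box Box (p2 and not p1) implies Box (p2 and not p1)) or (p2 and not p1)), w0
2. not (Box Box (p2 and not p1) implies Box (p2 and not p1)), w0
3. not (p2 and not p1), w0
4. Box Box (p2 and not p1), w0
5. not Box (p2 and not p1), w0
6. Box (p2 and not p1), w0
7. p2 and not p1, w0
8. p2, w0
9. not p1, w0
10. p1, w0
Accessibility: w0Rw0
Branch closes: p1 and not p1 both at w0.
Every branch closes (one shown): valid in T, hence also in S4, S5 (every theorem of T is a theorem of S4 and S5).

T, S4, S5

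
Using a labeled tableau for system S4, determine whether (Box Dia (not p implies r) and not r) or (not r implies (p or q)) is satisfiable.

Satisfiable

1. (Box Dia (not p implies r) and not r) or (not r implies (p or q)), u
2. not r implies (p or q), u   [or-rule on 1 (branches; this branch)]
3. p or q, u   [implies-rule on 2 (branches; this branch)]
4. q, u   [or-rule on 3 (branches; this branch)]
Accessibility: uRu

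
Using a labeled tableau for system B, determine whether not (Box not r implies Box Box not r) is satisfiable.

Satisfiable

1. not (Box not r implies Box Box not r), w0
2. Box not r, w0
3. not Box Box not r, w0
4. not r, w0
5. not Box not r, w1
6. not r, w1
7. r, w2
Accessibility: w0Rw0, w0Rw1, w1Rw0, w1Rw1, w1Rw2, w2Rw1, w2Rw2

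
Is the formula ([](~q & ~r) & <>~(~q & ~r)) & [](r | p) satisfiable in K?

1. ([](~q & ~r) & <>~(~q & ~r)) & [](r | p), u
2. [](~q & ~r) & <>~(~q & ~r), u
3. [](r | p), u
4. [](~q & ~r), u
5. <>~(~q & ~r), u
6. ~(~q & ~r), v
7. r | p, v
8. ~q & ~r, v
9. ~q, v
10. ~r, v
11. r, v
Accessibility: uRv
Branch closes: r and ~r both at v.
All branches of the tableau close; one closing branch shown above.

Unsatisfiable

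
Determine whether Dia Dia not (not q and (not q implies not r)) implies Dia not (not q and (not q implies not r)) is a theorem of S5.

Tableau for the negation not (Dia Dia not (not q and (not q implies not r)) implies Dia not (not q and (not q implies not r))):
1. not (Dia Dia not (not q and (not q implies not r)) implies Dia not (not q and (not q implies not r))), 0
2. Dia Dia not (not q and (not q implies not r)), 0
3. not Dia not (not q and (not q implies not r)), 0
4. not q and (not q implies not r), 0
5. not q, 0
6. not q implies not r, 0
7. not r, 0
8. Dia not (not q and (not q implies not r)), 1
9. not q and (not q implies not r), 1
10. not q, 1
11. not q implies not r, 1
12. not r, 1
13. not (not q and (not q implies not r)), 2
14. not q and (not q implies not r), 2
15. not q, 2
16. not q implies not r, 2
17. not (not q implies not r), 2
18. r, 2
19. not r, 2
Accessibility: 0R0, 0R1, 0R2, 1R0, 1R1, 1R2, 2R0, 2R1, 2R2
Branch closes: r and not r both at 2.
All branches of the negation close; one closing branch shown above.

Yes, valid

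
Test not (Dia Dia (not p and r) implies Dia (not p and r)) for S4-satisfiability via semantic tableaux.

No, unsatisfiable

1. not (Dia Dia (not p and r) implies Dia (not p and r)), u
2. Dia Dia (not p and r), u   [neg-implies-rule on 1]
3. not Dia (not p and r), u   [neg-implies-rule on 1]
4. not (not p and r), u   [neg-Dia-rule on 3 via uRu]
5. not r, u   [neg-and-rule on 4 (branches; this branch)]
6. Dia (not p and r), v   [Dia-rule on 2: fresh world v, uRv]
7. not (not p and r), v   [neg-Dia-rule on 3 via uRv]
8. not r, v   [neg-and-rule on 7 (branches; this branch)]
9. not p and r, w   [Dia-rule on 6: fresh world w, vRw]
10. not p, w   [and-rule on 9]
11. r, w   [and-rule on 9]
12. not (not p and r), w   [neg-Dia-rule on 3 via uRw]
13. not r, w   [neg-and-rule on 12 (branches; this branch)]
Accessibility: uRu, uRv, uRw, vRv, vRw, wRw
Branch closes: r and not r both at w.
(One branch shown.) All branches close.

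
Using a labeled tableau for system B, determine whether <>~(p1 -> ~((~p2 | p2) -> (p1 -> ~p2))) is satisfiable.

Yes, satisfiable

1. <>~(p1 -> ~((~p2 | p2) -> (p1 -> ~p2))), u
2. ~(p1 -> ~((~p2 | p2) -> (p1 -> ~p2))), v
3. p1, v
4. (~p2 | p2) -> (p1 -> ~p2), v
5. p1 -> ~p2, v
6. ~p2, v
Accessibility: uRu, uRv, vRu, vRv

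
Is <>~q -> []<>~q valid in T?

Tableau for the negation ~(<>~q -> []<>~q):
1. ~(<>~q -> []<>~q), u
2. <>~q, u   [~->-rule on 1]
3. ~[]<>~q, u   [~->-rule on 1]
4. ~q, v   [<>-rule on 2: fresh world v, uRv]
5. ~<>~q, w   [~[]-rule on 3: fresh world w, uRw]
6. q, w   [~<>-rule on 5 via wRw]
Accessibility: uRu, uRv, uRw, vRv, wRw
The negation has an open branch (countermodel exists).

No, not valid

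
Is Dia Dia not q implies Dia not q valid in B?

Tableau for the negation not (Dia Dia not q implies Dia not q):
1. not (Dia Dia not q implies Dia not q), w0
2. Dia Dia not q, w0
3. not Dia not q, w0
4. q, w0
5. Dia not q, w1
6. q, w1
7. not q, w2
Accessibility: w0Rw0, w0Rw1, w1Rw0, w1Rw1, w1Rw2, w2Rw1, w2Rw2
The negation has an open branch (countermodel exists).

Invalid (countermodel exists)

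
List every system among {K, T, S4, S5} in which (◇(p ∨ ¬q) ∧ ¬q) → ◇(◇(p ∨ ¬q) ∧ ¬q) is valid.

K-tableau for the negation ¬((◇(p ∨ ¬q) ∧ ¬q) → ◇(◇(p ∨ ¬q) ∧ ¬q)):
1. ¬((◇(p ∨ ¬q) ∧ ¬q) → ◇(◇(p ∨ ¬q) ∧ ¬q)), u
2. ◇(p ∨ ¬q) ∧ ¬q, u
3. ¬◇(◇(p ∨ ¬q) ∧ ¬q), u
4. ◇(p ∨ ¬q), u
5. ¬q, u
6. p ∨ ¬q, v
7. ¬(◇(p ∨ ¬q) ∧ ¬q), v
8. ¬q, v
9. ¬◇(p ∨ ¬q), v
Accessibility: uRv
Complete open branch: countermodel on a K-frame, so not valid in K.
T-tableau for the negation ¬((◇(p ∨ ¬q) ∧ ¬q) → ◇(◇(p ∨ ¬q) ∧ ¬q)):
1. ¬((◇(p ∨ ¬q) ∧ ¬q) → ◇(◇(p ∨ ¬q) ∧ ¬q)), u
2. ◇(p ∨ ¬q) ∧ ¬q, u
3. ¬◇(◇(p ∨ ¬q) ∧ ¬q), u
4. ◇(p ∨ ¬q), u
5. ¬q, u
6. ¬(◇(p ∨ ¬q) ∧ ¬q), u
7. ¬◇(p ∨ ¬q), u
8. ¬(p ∨ ¬q), u
9. ¬p, u
10. q, u
Accessibility: uRu
Branch closes: q and ¬q both at u.
Every branch closes (one shown): valid in T, hence also in S4, S5 (every theorem of T is a theorem of S4 and S5).

T, S4, S5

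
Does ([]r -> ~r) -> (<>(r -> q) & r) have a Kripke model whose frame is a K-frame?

1. ([]r -> ~r) -> (<>(r -> q) & r), u
2. <>(r -> q) & r, u   [->-rule on 1 (branches; this branch)]
3. <>(r -> q), u   [&-rule on 2]
4. r, u   [&-rule on 2]
5. r -> q, v   [<>-rule on 3: fresh world v, uRv]
6. q, v   [->-rule on 5 (branches; this branch)]
Accessibility: uRv

Yes, satisfiable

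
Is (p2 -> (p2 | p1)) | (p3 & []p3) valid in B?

Tableau for the negation ~((p2 -> (p2 | p1)) | (p3 & []p3)):
1. ~((p2 -> (p2 | p1)) | (p3 & []p3)), w0
2. ~(p2 -> (p2 | p1)), w0
3. ~(p3 & []p3), w0
4. p2, w0
5. ~(p2 | p1), w0
6. ~p2, w0
7. ~p1, w0
Accessibility: w0Rw0
Branch closes: p2 and ~p2 both at w0.
All branches of the negation close; one closing branch shown above.

Yes, valid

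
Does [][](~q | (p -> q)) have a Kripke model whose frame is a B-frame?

Satisfiable (open branch found)

1. [][](~q | (p -> q)), 0
2. [](~q | (p -> q)), 0
3. ~q | (p -> q), 0
4. p -> q, 0
5. q, 0
Accessibility: 0R0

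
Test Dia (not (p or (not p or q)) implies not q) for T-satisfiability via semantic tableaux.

1. Dia (not (p or (not p or q)) implies not q), u
2. not (p or (not p or q)) implies not q, v
3. not q, v
Accessibility: uRu, uRv, vRv

Satisfiable (open branch found)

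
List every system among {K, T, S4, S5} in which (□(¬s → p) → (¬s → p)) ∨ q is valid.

T-tableau for the negation ¬((□(¬s → p) → (¬s → p)) ∨ q):
1. ¬((□(¬s → p) → (¬s → p)) ∨ q), u
2. ¬(□(¬s → p) → (¬s → p)), u   [¬∨-rule on 1]
3. ¬q, u   [¬∨-rule on 1]
4. □(¬s → p), u   [¬→-rule on 2]
5. ¬(¬s → p), u   [¬→-rule on 2]
6. ¬s, u   [¬→-rule on 5]
7. ¬p, u   [¬→-rule on 5]
8. ¬s → p, u   [□-rule on 4 via uRu]
9. p, u   [→-rule on 8 (branches; this branch)]
Accessibility: uRu
Branch closes: p and ¬p both at u.
Every branch closes (one shown): valid in T, hence also in S4, S5 (every theorem of T is a theorem of S4 and S5).
K-tableau for the negation ¬((□(¬s → p) → (¬s → p)) ∨ q):
1. ¬((□(¬s → p) → (¬s → p)) ∨ q), u
2. ¬(□(¬s → p) → (¬s → p)), u   [¬∨-rule on 1]
3. ¬q, u   [¬∨-rule on 1]
4. □(¬s → p), u   [¬→-rule on 2]
5. ¬(¬s → p), u   [¬→-rule on 2]
6. ¬s, u   [¬→-rule on 5]
7. ¬p, u   [¬→-rule on 5]
Complete open branch: countermodel on a K-frame, so not valid in K.

T, S4, S5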